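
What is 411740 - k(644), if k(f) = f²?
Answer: -2996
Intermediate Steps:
411740 - k(644) = 411740 - 1*644² = 411740 - 1*414736 = 411740 - 414736 = -2996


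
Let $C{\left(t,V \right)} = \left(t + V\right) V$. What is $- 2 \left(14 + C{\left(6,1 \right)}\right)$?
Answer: $-42$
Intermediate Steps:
$C{\left(t,V \right)} = V \left(V + t\right)$ ($C{\left(t,V \right)} = \left(V + t\right) V = V \left(V + t\right)$)
$- 2 \left(14 + C{\left(6,1 \right)}\right) = - 2 \left(14 + 1 \left(1 + 6\right)\right) = - 2 \left(14 + 1 \cdot 7\right) = - 2 \left(14 + 7\right) = \left(-2\right) 21 = -42$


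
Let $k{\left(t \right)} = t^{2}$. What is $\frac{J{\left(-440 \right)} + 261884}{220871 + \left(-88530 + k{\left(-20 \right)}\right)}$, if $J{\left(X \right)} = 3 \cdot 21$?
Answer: $\frac{37421}{18963} \approx 1.9734$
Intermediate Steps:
$J{\left(X \right)} = 63$
$\frac{J{\left(-440 \right)} + 261884}{220871 + \left(-88530 + k{\left(-20 \right)}\right)} = \frac{63 + 261884}{220871 - \left(88530 - \left(-20\right)^{2}\right)} = \frac{261947}{220871 + \left(-88530 + 400\right)} = \frac{261947}{220871 - 88130} = \frac{261947}{132741} = 261947 \cdot \frac{1}{132741} = \frac{37421}{18963}$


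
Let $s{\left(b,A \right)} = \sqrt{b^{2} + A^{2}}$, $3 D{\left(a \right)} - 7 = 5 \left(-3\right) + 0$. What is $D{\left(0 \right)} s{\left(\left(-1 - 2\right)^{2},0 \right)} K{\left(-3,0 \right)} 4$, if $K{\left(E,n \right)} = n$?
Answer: $0$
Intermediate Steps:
$D{\left(a \right)} = - \frac{8}{3}$ ($D{\left(a \right)} = \frac{7}{3} + \frac{5 \left(-3\right) + 0}{3} = \frac{7}{3} + \frac{-15 + 0}{3} = \frac{7}{3} + \frac{1}{3} \left(-15\right) = \frac{7}{3} - 5 = - \frac{8}{3}$)
$s{\left(b,A \right)} = \sqrt{A^{2} + b^{2}}$
$D{\left(0 \right)} s{\left(\left(-1 - 2\right)^{2},0 \right)} K{\left(-3,0 \right)} 4 = - \frac{8 \sqrt{0^{2} + \left(\left(-1 - 2\right)^{2}\right)^{2}}}{3} \cdot 0 \cdot 4 = - \frac{8 \sqrt{0 + \left(\left(-3\right)^{2}\right)^{2}}}{3} \cdot 0 = - \frac{8 \sqrt{0 + 9^{2}}}{3} \cdot 0 = - \frac{8 \sqrt{0 + 81}}{3} \cdot 0 = - \frac{8 \sqrt{81}}{3} \cdot 0 = \left(- \frac{8}{3}\right) 9 \cdot 0 = \left(-24\right) 0 = 0$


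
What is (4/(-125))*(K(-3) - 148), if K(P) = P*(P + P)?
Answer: 104/25 ≈ 4.1600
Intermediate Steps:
K(P) = 2*P² (K(P) = P*(2*P) = 2*P²)
(4/(-125))*(K(-3) - 148) = (4/(-125))*(2*(-3)² - 148) = (4*(-1/125))*(2*9 - 148) = -4*(18 - 148)/125 = -4/125*(-130) = 104/25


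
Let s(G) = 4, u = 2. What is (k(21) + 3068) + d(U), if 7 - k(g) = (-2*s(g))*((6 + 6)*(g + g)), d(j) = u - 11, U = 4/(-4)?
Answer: 7098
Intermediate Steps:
U = -1 (U = 4*(-1/4) = -1)
d(j) = -9 (d(j) = 2 - 11 = -9)
k(g) = 7 + 192*g (k(g) = 7 - (-2*4)*(6 + 6)*(g + g) = 7 - (-8)*12*(2*g) = 7 - (-8)*24*g = 7 - (-192)*g = 7 + 192*g)
(k(21) + 3068) + d(U) = ((7 + 192*21) + 3068) - 9 = ((7 + 4032) + 3068) - 9 = (4039 + 3068) - 9 = 7107 - 9 = 7098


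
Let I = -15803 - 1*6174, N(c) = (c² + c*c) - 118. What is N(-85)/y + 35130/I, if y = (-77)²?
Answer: 106688594/130301633 ≈ 0.81878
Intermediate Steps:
y = 5929
N(c) = -118 + 2*c² (N(c) = (c² + c²) - 118 = 2*c² - 118 = -118 + 2*c²)
I = -21977 (I = -15803 - 6174 = -21977)
N(-85)/y + 35130/I = (-118 + 2*(-85)²)/5929 + 35130/(-21977) = (-118 + 2*7225)*(1/5929) + 35130*(-1/21977) = (-118 + 14450)*(1/5929) - 35130/21977 = 14332*(1/5929) - 35130/21977 = 14332/5929 - 35130/21977 = 106688594/130301633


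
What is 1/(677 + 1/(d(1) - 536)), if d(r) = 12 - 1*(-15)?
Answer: 509/344592 ≈ 0.0014771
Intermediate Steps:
d(r) = 27 (d(r) = 12 + 15 = 27)
1/(677 + 1/(d(1) - 536)) = 1/(677 + 1/(27 - 536)) = 1/(677 + 1/(-509)) = 1/(677 - 1/509) = 1/(344592/509) = 509/344592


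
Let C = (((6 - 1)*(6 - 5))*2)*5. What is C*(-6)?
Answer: -300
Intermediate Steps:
C = 50 (C = ((5*1)*2)*5 = (5*2)*5 = 10*5 = 50)
C*(-6) = 50*(-6) = -300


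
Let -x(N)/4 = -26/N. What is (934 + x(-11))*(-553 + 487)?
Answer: -61020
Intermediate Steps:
x(N) = 104/N (x(N) = -(-104)/N = 104/N)
(934 + x(-11))*(-553 + 487) = (934 + 104/(-11))*(-553 + 487) = (934 + 104*(-1/11))*(-66) = (934 - 104/11)*(-66) = (10170/11)*(-66) = -61020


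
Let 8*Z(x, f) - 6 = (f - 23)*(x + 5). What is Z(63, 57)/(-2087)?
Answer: -1159/8348 ≈ -0.13884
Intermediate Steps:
Z(x, f) = ¾ + (-23 + f)*(5 + x)/8 (Z(x, f) = ¾ + ((f - 23)*(x + 5))/8 = ¾ + ((-23 + f)*(5 + x))/8 = ¾ + (-23 + f)*(5 + x)/8)
Z(63, 57)/(-2087) = (-109/8 - 23/8*63 + (5/8)*57 + (⅛)*57*63)/(-2087) = (-109/8 - 1449/8 + 285/8 + 3591/8)*(-1/2087) = (1159/4)*(-1/2087) = -1159/8348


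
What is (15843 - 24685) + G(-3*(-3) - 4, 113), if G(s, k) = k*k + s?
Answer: 3932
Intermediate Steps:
G(s, k) = s + k² (G(s, k) = k² + s = s + k²)
(15843 - 24685) + G(-3*(-3) - 4, 113) = (15843 - 24685) + ((-3*(-3) - 4) + 113²) = -8842 + ((9 - 4) + 12769) = -8842 + (5 + 12769) = -8842 + 12774 = 3932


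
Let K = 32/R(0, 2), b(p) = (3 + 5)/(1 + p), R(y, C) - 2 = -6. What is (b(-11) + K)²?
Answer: 1936/25 ≈ 77.440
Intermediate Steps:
R(y, C) = -4 (R(y, C) = 2 - 6 = -4)
b(p) = 8/(1 + p)
K = -8 (K = 32/(-4) = 32*(-¼) = -8)
(b(-11) + K)² = (8/(1 - 11) - 8)² = (8/(-10) - 8)² = (8*(-⅒) - 8)² = (-⅘ - 8)² = (-44/5)² = 1936/25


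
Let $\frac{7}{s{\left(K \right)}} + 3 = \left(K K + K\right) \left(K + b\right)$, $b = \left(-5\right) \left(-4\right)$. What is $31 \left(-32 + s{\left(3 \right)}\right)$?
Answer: $- \frac{38657}{39} \approx -991.21$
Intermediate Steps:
$b = 20$
$s{\left(K \right)} = \frac{7}{-3 + \left(20 + K\right) \left(K + K^{2}\right)}$ ($s{\left(K \right)} = \frac{7}{-3 + \left(K K + K\right) \left(K + 20\right)} = \frac{7}{-3 + \left(K^{2} + K\right) \left(20 + K\right)} = \frac{7}{-3 + \left(K + K^{2}\right) \left(20 + K\right)} = \frac{7}{-3 + \left(20 + K\right) \left(K + K^{2}\right)}$)
$31 \left(-32 + s{\left(3 \right)}\right) = 31 \left(-32 + \frac{7}{-3 + 3^{3} + 20 \cdot 3 + 21 \cdot 3^{2}}\right) = 31 \left(-32 + \frac{7}{-3 + 27 + 60 + 21 \cdot 9}\right) = 31 \left(-32 + \frac{7}{-3 + 27 + 60 + 189}\right) = 31 \left(-32 + \frac{7}{273}\right) = 31 \left(-32 + 7 \cdot \frac{1}{273}\right) = 31 \left(-32 + \frac{1}{39}\right) = 31 \left(- \frac{1247}{39}\right) = - \frac{38657}{39}$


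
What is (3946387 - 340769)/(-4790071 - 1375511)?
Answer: -1802809/3082791 ≈ -0.58480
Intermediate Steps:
(3946387 - 340769)/(-4790071 - 1375511) = 3605618/(-6165582) = 3605618*(-1/6165582) = -1802809/3082791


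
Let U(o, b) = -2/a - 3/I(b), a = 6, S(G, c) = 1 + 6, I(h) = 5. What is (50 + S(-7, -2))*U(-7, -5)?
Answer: -266/5 ≈ -53.200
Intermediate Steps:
S(G, c) = 7
U(o, b) = -14/15 (U(o, b) = -2/6 - 3/5 = -2*⅙ - 3*⅕ = -⅓ - ⅗ = -14/15)
(50 + S(-7, -2))*U(-7, -5) = (50 + 7)*(-14/15) = 57*(-14/15) = -266/5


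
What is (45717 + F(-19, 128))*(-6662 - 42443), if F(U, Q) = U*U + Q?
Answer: -2268945630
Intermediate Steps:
F(U, Q) = Q + U² (F(U, Q) = U² + Q = Q + U²)
(45717 + F(-19, 128))*(-6662 - 42443) = (45717 + (128 + (-19)²))*(-6662 - 42443) = (45717 + (128 + 361))*(-49105) = (45717 + 489)*(-49105) = 46206*(-49105) = -2268945630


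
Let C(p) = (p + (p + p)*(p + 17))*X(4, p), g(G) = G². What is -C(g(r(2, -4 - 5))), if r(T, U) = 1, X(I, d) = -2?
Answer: 74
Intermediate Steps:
C(p) = -2*p - 4*p*(17 + p) (C(p) = (p + (p + p)*(p + 17))*(-2) = (p + (2*p)*(17 + p))*(-2) = (p + 2*p*(17 + p))*(-2) = -2*p - 4*p*(17 + p))
-C(g(r(2, -4 - 5))) = -(-2)*1²*(35 + 2*1²) = -(-2)*(35 + 2*1) = -(-2)*(35 + 2) = -(-2)*37 = -1*(-74) = 74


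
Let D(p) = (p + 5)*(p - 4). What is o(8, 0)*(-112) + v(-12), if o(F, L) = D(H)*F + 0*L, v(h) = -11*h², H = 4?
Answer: -1584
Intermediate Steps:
D(p) = (-4 + p)*(5 + p) (D(p) = (5 + p)*(-4 + p) = (-4 + p)*(5 + p))
o(F, L) = 0 (o(F, L) = (-20 + 4 + 4²)*F + 0*L = (-20 + 4 + 16)*F + 0 = 0*F + 0 = 0 + 0 = 0)
o(8, 0)*(-112) + v(-12) = 0*(-112) - 11*(-12)² = 0 - 11*144 = 0 - 1584 = -1584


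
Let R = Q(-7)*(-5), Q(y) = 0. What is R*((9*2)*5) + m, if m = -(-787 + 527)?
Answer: 260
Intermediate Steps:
R = 0 (R = 0*(-5) = 0)
m = 260 (m = -1*(-260) = 260)
R*((9*2)*5) + m = 0*((9*2)*5) + 260 = 0*(18*5) + 260 = 0*90 + 260 = 0 + 260 = 260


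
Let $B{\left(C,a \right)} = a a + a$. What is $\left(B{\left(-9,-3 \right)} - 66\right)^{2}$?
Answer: $3600$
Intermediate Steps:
$B{\left(C,a \right)} = a + a^{2}$ ($B{\left(C,a \right)} = a^{2} + a = a + a^{2}$)
$\left(B{\left(-9,-3 \right)} - 66\right)^{2} = \left(- 3 \left(1 - 3\right) - 66\right)^{2} = \left(\left(-3\right) \left(-2\right) - 66\right)^{2} = \left(6 - 66\right)^{2} = \left(-60\right)^{2} = 3600$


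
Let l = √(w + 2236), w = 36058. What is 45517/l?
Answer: 45517*√38294/38294 ≈ 232.60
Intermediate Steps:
l = √38294 (l = √(36058 + 2236) = √38294 ≈ 195.69)
45517/l = 45517/(√38294) = 45517*(√38294/38294) = 45517*√38294/38294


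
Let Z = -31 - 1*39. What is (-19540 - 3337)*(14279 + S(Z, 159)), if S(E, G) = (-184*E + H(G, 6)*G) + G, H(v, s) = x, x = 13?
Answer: -672240645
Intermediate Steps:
Z = -70 (Z = -31 - 39 = -70)
H(v, s) = 13
S(E, G) = -184*E + 14*G (S(E, G) = (-184*E + 13*G) + G = -184*E + 14*G)
(-19540 - 3337)*(14279 + S(Z, 159)) = (-19540 - 3337)*(14279 + (-184*(-70) + 14*159)) = -22877*(14279 + (12880 + 2226)) = -22877*(14279 + 15106) = -22877*29385 = -672240645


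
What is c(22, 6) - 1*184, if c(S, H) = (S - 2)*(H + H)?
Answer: 56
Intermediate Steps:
c(S, H) = 2*H*(-2 + S) (c(S, H) = (-2 + S)*(2*H) = 2*H*(-2 + S))
c(22, 6) - 1*184 = 2*6*(-2 + 22) - 1*184 = 2*6*20 - 184 = 240 - 184 = 56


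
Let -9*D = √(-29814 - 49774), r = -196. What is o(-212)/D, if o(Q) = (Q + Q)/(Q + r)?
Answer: 159*I*√19897/676498 ≈ 0.033153*I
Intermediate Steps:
o(Q) = 2*Q/(-196 + Q) (o(Q) = (Q + Q)/(Q - 196) = (2*Q)/(-196 + Q) = 2*Q/(-196 + Q))
D = -2*I*√19897/9 (D = -√(-29814 - 49774)/9 = -2*I*√19897/9 ≈ -31.346*I)
o(-212)/D = (2*(-212)/(-196 - 212))/((-2*I*√19897/9)) = (2*(-212)/(-408))*(9*I*√19897/39794) = (2*(-212)*(-1/408))*(9*I*√19897/39794) = 53*(9*I*√19897/39794)/51 = 159*I*√19897/676498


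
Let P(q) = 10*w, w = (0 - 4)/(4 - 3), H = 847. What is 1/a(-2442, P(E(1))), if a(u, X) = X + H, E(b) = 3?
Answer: 1/807 ≈ 0.0012392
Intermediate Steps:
w = -4 (w = -4/1 = -4*1 = -4)
P(q) = -40 (P(q) = 10*(-4) = -40)
a(u, X) = 847 + X (a(u, X) = X + 847 = 847 + X)
1/a(-2442, P(E(1))) = 1/(847 - 40) = 1/807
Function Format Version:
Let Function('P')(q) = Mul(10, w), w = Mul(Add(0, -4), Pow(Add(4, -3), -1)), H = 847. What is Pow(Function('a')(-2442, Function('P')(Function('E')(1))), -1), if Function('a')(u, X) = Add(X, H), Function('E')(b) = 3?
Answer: Rational(1, 807) ≈ 0.0012392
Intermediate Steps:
w = -4 (w = Mul(-4, Pow(1, -1)) = Mul(-4, 1) = -4)
Function('P')(q) = -40 (Function('P')(q) = Mul(10, -4) = -40)
Function('a')(u, X) = Add(847, X) (Function('a')(u, X) = Add(X, 847) = Add(847, X))
Pow(Function('a')(-2442, Function('P')(Function('E')(1))), -1) = Pow(Add(847, -40), -1) = Pow(807, -1) = Rational(1, 807)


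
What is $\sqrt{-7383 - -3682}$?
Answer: $i \sqrt{3701} \approx 60.836 i$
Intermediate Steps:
$\sqrt{-7383 - -3682} = \sqrt{-7383 + \left(-2407 + 6089\right)} = \sqrt{-7383 + 3682} = \sqrt{-3701} = i \sqrt{3701}$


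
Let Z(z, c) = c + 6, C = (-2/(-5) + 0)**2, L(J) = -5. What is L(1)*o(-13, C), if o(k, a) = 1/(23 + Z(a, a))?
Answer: -125/729 ≈ -0.17147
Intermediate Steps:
C = 4/25 (C = (-2*(-1/5) + 0)**2 = (2/5 + 0)**2 = (2/5)**2 = 4/25 ≈ 0.16000)
Z(z, c) = 6 + c
o(k, a) = 1/(29 + a) (o(k, a) = 1/(23 + (6 + a)) = 1/(29 + a))
L(1)*o(-13, C) = -5/(29 + 4/25) = -5/729/25 = -5*25/729 = -125/729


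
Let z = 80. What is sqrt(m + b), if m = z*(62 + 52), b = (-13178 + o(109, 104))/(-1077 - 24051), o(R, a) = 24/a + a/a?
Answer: sqrt(6758648619593)/27222 ≈ 95.501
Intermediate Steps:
o(R, a) = 1 + 24/a (o(R, a) = 24/a + 1 = 1 + 24/a)
b = 85649/163332 (b = (-13178 + (24 + 104)/104)/(-1077 - 24051) = (-13178 + (1/104)*128)/(-25128) = (-13178 + 16/13)*(-1/25128) = -171298/13*(-1/25128) = 85649/163332 ≈ 0.52439)
m = 9120 (m = 80*(62 + 52) = 80*114 = 9120)
sqrt(m + b) = sqrt(9120 + 85649/163332) = sqrt(1489673489/163332) = sqrt(6758648619593)/27222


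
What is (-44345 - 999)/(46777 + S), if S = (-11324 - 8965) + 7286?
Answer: -1744/1299 ≈ -1.3426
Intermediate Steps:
S = -13003 (S = -20289 + 7286 = -13003)
(-44345 - 999)/(46777 + S) = (-44345 - 999)/(46777 - 13003) = -45344/33774 = -45344*1/33774 = -1744/1299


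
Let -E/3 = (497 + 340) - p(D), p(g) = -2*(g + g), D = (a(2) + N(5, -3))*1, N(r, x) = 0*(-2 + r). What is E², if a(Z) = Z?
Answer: 6426225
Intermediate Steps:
N(r, x) = 0
D = 2 (D = (2 + 0)*1 = 2*1 = 2)
p(g) = -4*g
E = -2535 (E = -3*((497 + 340) - (-4)*2) = -3*(837 - 1*(-8)) = -3*(837 + 8) = -3*845 = -2535)
E² = (-2535)² = 6426225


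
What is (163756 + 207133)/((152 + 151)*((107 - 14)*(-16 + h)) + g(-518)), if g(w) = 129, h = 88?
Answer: 370889/2029017 ≈ 0.18279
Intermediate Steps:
(163756 + 207133)/((152 + 151)*((107 - 14)*(-16 + h)) + g(-518)) = (163756 + 207133)/((152 + 151)*((107 - 14)*(-16 + 88)) + 129) = 370889/(303*(93*72) + 129) = 370889/(303*6696 + 129) = 370889/(2028888 + 129) = 370889/2029017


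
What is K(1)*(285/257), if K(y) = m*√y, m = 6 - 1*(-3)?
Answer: 2565/257 ≈ 9.9805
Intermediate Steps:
m = 9 (m = 6 + 3 = 9)
K(y) = 9*√y
K(1)*(285/257) = (9*√1)*(285/257) = (9*1)*(285*(1/257)) = 9*(285/257) = 2565/257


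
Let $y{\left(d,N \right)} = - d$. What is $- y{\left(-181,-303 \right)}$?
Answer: $-181$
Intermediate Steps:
$- y{\left(-181,-303 \right)} = - \left(-1\right) \left(-181\right) = \left(-1\right) 181 = -181$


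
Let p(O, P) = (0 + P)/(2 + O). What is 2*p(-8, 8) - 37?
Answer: -119/3 ≈ -39.667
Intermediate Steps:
p(O, P) = P/(2 + O)
2*p(-8, 8) - 37 = 2*(8/(2 - 8)) - 37 = 2*(8/(-6)) - 37 = 2*(8*(-⅙)) - 37 = 2*(-4/3) - 37 = -8/3 - 37 = -119/3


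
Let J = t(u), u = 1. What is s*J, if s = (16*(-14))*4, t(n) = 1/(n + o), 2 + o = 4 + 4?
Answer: -128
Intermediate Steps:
o = 6 (o = -2 + (4 + 4) = -2 + 8 = 6)
t(n) = 1/(6 + n) (t(n) = 1/(n + 6) = 1/(6 + n))
J = ⅐ (J = 1/(6 + 1) = 1/7 = ⅐ ≈ 0.14286)
s = -896 (s = -224*4 = -896)
s*J = -896*⅐ = -128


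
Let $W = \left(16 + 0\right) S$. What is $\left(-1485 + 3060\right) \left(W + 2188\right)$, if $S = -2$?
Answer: $3395700$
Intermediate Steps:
$W = -32$ ($W = \left(16 + 0\right) \left(-2\right) = 16 \left(-2\right) = -32$)
$\left(-1485 + 3060\right) \left(W + 2188\right) = \left(-1485 + 3060\right) \left(-32 + 2188\right) = 1575 \cdot 2156 = 3395700$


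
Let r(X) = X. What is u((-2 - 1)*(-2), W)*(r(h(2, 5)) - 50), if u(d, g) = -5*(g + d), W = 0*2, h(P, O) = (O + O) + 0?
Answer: 1200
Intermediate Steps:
h(P, O) = 2*O (h(P, O) = 2*O + 0 = 2*O)
W = 0
u(d, g) = -5*d - 5*g (u(d, g) = -5*(d + g) = -5*d - 5*g)
u((-2 - 1)*(-2), W)*(r(h(2, 5)) - 50) = (-5*(-2 - 1)*(-2) - 5*0)*(2*5 - 50) = (-(-15)*(-2) + 0)*(10 - 50) = (-5*6 + 0)*(-40) = (-30 + 0)*(-40) = -30*(-40) = 1200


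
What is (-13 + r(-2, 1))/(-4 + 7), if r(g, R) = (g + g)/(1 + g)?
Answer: -3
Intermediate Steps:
r(g, R) = 2*g/(1 + g) (r(g, R) = (2*g)/(1 + g) = 2*g/(1 + g))
(-13 + r(-2, 1))/(-4 + 7) = (-13 + 2*(-2)/(1 - 2))/(-4 + 7) = (-13 + 2*(-2)/(-1))/3 = (-13 + 2*(-2)*(-1))/3 = (-13 + 4)/3 = (1/3)*(-9) = -3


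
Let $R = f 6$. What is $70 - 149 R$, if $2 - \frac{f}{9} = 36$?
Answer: $273634$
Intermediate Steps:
$f = -306$ ($f = 18 - 324 = -306$)
$R = -1836$ ($R = \left(-306\right) 6 = -1836$)
$70 - 149 R = 70 - -273564 = 70 + 273564 = 273634$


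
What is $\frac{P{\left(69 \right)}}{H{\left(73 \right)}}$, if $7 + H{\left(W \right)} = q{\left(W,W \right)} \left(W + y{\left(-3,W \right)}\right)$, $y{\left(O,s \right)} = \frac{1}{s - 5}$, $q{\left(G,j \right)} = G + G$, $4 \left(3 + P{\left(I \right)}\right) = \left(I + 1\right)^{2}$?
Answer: $\frac{41548}{362207} \approx 0.11471$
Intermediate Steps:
$P{\left(I \right)} = -3 + \frac{\left(1 + I\right)^{2}}{4}$ ($P{\left(I \right)} = -3 + \frac{\left(I + 1\right)^{2}}{4} = -3 + \frac{\left(1 + I\right)^{2}}{4}$)
$q{\left(G,j \right)} = 2 G$
$y{\left(O,s \right)} = \frac{1}{-5 + s}$
$H{\left(W \right)} = -7 + 2 W \left(W + \frac{1}{-5 + W}\right)$
$\frac{P{\left(69 \right)}}{H{\left(73 \right)}} = \frac{-3 + \frac{\left(1 + 69\right)^{2}}{4}}{\frac{1}{-5 + 73} \left(2 \cdot 73 + \left(-7 + 2 \cdot 73^{2}\right) \left(-5 + 73\right)\right)} = \frac{-3 + \frac{70^{2}}{4}}{\frac{1}{68} \left(146 + \left(-7 + 2 \cdot 5329\right) 68\right)} = \frac{-3 + \frac{1}{4} \cdot 4900}{\frac{1}{68} \left(146 + \left(-7 + 10658\right) 68\right)} = \frac{-3 + 1225}{\frac{1}{68} \left(146 + 10651 \cdot 68\right)} = \frac{1222}{\frac{1}{68} \left(146 + 724268\right)} = \frac{1222}{\frac{1}{68} \cdot 724414} = \frac{1222}{\frac{362207}{34}} = 1222 \cdot \frac{34}{362207} = \frac{41548}{362207}$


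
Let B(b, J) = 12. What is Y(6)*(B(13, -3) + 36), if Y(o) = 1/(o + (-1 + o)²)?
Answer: 48/31 ≈ 1.5484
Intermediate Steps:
Y(6)*(B(13, -3) + 36) = (12 + 36)/(6 + (-1 + 6)²) = 48/(6 + 5²) = 48/(6 + 25) = 48/31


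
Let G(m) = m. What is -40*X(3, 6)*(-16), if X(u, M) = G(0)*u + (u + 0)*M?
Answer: 11520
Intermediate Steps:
X(u, M) = M*u (X(u, M) = 0*u + (u + 0)*M = 0 + u*M = 0 + M*u = M*u)
-40*X(3, 6)*(-16) = -240*3*(-16) = -40*18*(-16) = -720*(-16) = 11520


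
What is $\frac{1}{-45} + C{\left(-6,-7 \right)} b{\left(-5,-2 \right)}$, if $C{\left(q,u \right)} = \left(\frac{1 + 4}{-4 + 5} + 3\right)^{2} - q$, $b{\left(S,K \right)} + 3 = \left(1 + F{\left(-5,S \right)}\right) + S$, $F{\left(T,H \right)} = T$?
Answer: $- \frac{37801}{45} \approx -840.02$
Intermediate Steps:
$b{\left(S,K \right)} = -7 + S$ ($b{\left(S,K \right)} = -3 + \left(\left(1 - 5\right) + S\right) = -3 + \left(-4 + S\right) = -7 + S$)
$C{\left(q,u \right)} = 64 - q$ ($C{\left(q,u \right)} = \left(\frac{5}{1} + 3\right)^{2} - q = \left(5 \cdot 1 + 3\right)^{2} - q = \left(5 + 3\right)^{2} - q = 8^{2} - q = 64 - q$)
$\frac{1}{-45} + C{\left(-6,-7 \right)} b{\left(-5,-2 \right)} = \frac{1}{-45} + \left(64 - -6\right) \left(-7 - 5\right) = - \frac{1}{45} + \left(64 + 6\right) \left(-12\right) = - \frac{1}{45} + 70 \left(-12\right) = - \frac{1}{45} - 840 = - \frac{37801}{45}$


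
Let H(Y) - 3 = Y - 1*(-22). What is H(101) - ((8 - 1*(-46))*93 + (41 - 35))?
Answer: -4902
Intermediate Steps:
H(Y) = 25 + Y (H(Y) = 3 + (Y - 1*(-22)) = 3 + (Y + 22) = 3 + (22 + Y) = 25 + Y)
H(101) - ((8 - 1*(-46))*93 + (41 - 35)) = (25 + 101) - ((8 - 1*(-46))*93 + (41 - 35)) = 126 - ((8 + 46)*93 + 6) = 126 - (54*93 + 6) = 126 - (5022 + 6) = 126 - 1*5028 = 126 - 5028 = -4902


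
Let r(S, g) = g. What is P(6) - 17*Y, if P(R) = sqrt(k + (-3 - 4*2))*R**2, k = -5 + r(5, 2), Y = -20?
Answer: 340 + 36*I*sqrt(14) ≈ 340.0 + 134.7*I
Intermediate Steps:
k = -3 (k = -5 + 2 = -3)
P(R) = I*sqrt(14)*R**2 (P(R) = sqrt(-3 + (-3 - 4*2))*R**2 = sqrt(-3 + (-3 - 8))*R**2 = sqrt(-3 - 11)*R**2 = sqrt(-14)*R**2 = (I*sqrt(14))*R**2 = I*sqrt(14)*R**2)
P(6) - 17*Y = I*sqrt(14)*6**2 - 17*(-20) = I*sqrt(14)*36 + 340 = 36*I*sqrt(14) + 340 = 340 + 36*I*sqrt(14)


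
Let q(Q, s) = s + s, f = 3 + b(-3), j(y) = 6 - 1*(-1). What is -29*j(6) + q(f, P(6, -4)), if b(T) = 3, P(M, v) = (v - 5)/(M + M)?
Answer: -409/2 ≈ -204.50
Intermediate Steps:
P(M, v) = (-5 + v)/(2*M) (P(M, v) = (-5 + v)/((2*M)) = (-5 + v)*(1/(2*M)) = (-5 + v)/(2*M))
j(y) = 7 (j(y) = 6 + 1 = 7)
f = 6 (f = 3 + 3 = 6)
q(Q, s) = 2*s
-29*j(6) + q(f, P(6, -4)) = -29*7 + 2*((½)*(-5 - 4)/6) = -203 + 2*((½)*(⅙)*(-9)) = -203 + 2*(-¾) = -203 - 3/2 = -409/2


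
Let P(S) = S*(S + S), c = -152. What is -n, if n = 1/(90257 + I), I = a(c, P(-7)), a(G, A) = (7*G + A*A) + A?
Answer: -1/98895 ≈ -1.0112e-5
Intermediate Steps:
P(S) = 2*S² (P(S) = S*(2*S) = 2*S²)
a(G, A) = A + A² + 7*G (a(G, A) = (7*G + A²) + A = (A² + 7*G) + A = A + A² + 7*G)
I = 8638 (I = 2*(-7)² + (2*(-7)²)² + 7*(-152) = 2*49 + (2*49)² - 1064 = 98 + 98² - 1064 = 98 + 9604 - 1064 = 8638)
n = 1/98895 (n = 1/(90257 + 8638) = 1/98895 ≈ 1.0112e-5)
-n = -1*1/98895 = -1/98895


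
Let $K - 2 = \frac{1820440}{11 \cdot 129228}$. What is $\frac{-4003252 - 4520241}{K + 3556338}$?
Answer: $- \frac{3029053371861}{1263841895290} \approx -2.3967$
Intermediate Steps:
$K = \frac{1165864}{355377}$ ($K = 2 + \frac{1820440}{11 \cdot 129228} = 2 + \frac{1820440}{1421508} = 2 + 1820440 \cdot \frac{1}{1421508} = 2 + \frac{455110}{355377} = \frac{1165864}{355377} \approx 3.2806$)
$\frac{-4003252 - 4520241}{K + 3556338} = \frac{-4003252 - 4520241}{\frac{1165864}{355377} + 3556338} = - \frac{8523493}{\frac{1263841895290}{355377}} = \left(-8523493\right) \frac{355377}{1263841895290} = - \frac{3029053371861}{1263841895290}$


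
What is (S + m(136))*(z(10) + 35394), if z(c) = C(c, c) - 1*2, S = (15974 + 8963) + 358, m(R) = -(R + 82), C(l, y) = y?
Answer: 887775954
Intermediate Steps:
m(R) = -82 - R (m(R) = -(82 + R) = -82 - R)
S = 25295 (S = 24937 + 358 = 25295)
z(c) = -2 + c (z(c) = c - 1*2 = c - 2 = -2 + c)
(S + m(136))*(z(10) + 35394) = (25295 + (-82 - 1*136))*((-2 + 10) + 35394) = (25295 + (-82 - 136))*(8 + 35394) = (25295 - 218)*35402 = 25077*35402 = 887775954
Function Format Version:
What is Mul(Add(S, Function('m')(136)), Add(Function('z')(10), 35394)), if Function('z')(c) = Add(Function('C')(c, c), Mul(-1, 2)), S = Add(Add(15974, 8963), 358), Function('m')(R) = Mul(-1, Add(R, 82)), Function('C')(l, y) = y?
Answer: 887775954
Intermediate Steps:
Function('m')(R) = Add(-82, Mul(-1, R)) (Function('m')(R) = Mul(-1, Add(82, R)) = Add(-82, Mul(-1, R)))
S = 25295 (S = Add(24937, 358) = 25295)
Function('z')(c) = Add(-2, c) (Function('z')(c) = Add(c, Mul(-1, 2)) = Add(c, -2) = Add(-2, c))
Mul(Add(S, Function('m')(136)), Add(Function('z')(10), 35394)) = Mul(Add(25295, Add(-82, Mul(-1, 136))), Add(Add(-2, 10), 35394)) = Mul(Add(25295, Add(-82, -136)), Add(8, 35394)) = Mul(Add(25295, -218), 35402) = Mul(25077, 35402) = 887775954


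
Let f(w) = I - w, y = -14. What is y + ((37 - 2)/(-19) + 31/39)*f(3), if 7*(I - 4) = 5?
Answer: -27310/1729 ≈ -15.795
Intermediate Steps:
I = 33/7 (I = 4 + (1/7)*5 = 4 + 5/7 = 33/7 ≈ 4.7143)
f(w) = 33/7 - w
y + ((37 - 2)/(-19) + 31/39)*f(3) = -14 + ((37 - 2)/(-19) + 31/39)*(33/7 - 1*3) = -14 + (35*(-1/19) + 31*(1/39))*(33/7 - 3) = -14 + (-35/19 + 31/39)*(12/7) = -14 - 776/741*12/7 = -14 - 3104/1729 = -27310/1729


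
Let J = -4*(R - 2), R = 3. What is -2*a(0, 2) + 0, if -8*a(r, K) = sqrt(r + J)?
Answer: I/2 ≈ 0.5*I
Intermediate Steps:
J = -4 (J = -4*(3 - 2) = -4*1 = -4)
a(r, K) = -sqrt(-4 + r)/8 (a(r, K) = -sqrt(r - 4)/8 = -sqrt(-4 + r)/8)
-2*a(0, 2) + 0 = -(-1)*sqrt(-4 + 0)/4 + 0 = -(-1)*sqrt(-4)/4 + 0 = -(-1)*2*I/4 + 0 = -(-1)*I/2 + 0 = I/2 + 0 = I/2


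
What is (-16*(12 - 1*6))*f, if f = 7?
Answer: -672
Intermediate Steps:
(-16*(12 - 1*6))*f = -16*(12 - 1*6)*7 = -16*(12 - 6)*7 = -16*6*7 = -96*7 = -672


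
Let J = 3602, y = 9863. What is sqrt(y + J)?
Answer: sqrt(13465) ≈ 116.04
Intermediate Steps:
sqrt(y + J) = sqrt(9863 + 3602) = sqrt(13465)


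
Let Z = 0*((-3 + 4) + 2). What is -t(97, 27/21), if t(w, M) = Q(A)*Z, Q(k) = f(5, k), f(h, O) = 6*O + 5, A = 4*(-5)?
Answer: 0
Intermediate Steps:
A = -20
f(h, O) = 5 + 6*O
Q(k) = 5 + 6*k
Z = 0 (Z = 0*(1 + 2) = 0*3 = 0)
t(w, M) = 0 (t(w, M) = (5 + 6*(-20))*0 = (5 - 120)*0 = -115*0 = 0)
-t(97, 27/21) = -1*0 = 0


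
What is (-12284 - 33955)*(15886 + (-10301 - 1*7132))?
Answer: 71531733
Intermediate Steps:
(-12284 - 33955)*(15886 + (-10301 - 1*7132)) = -46239*(15886 + (-10301 - 7132)) = -46239*(15886 - 17433) = -46239*(-1547) = 71531733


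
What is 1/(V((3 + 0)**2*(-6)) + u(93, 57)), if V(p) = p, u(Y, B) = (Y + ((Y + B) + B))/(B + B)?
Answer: -19/976 ≈ -0.019467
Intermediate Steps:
u(Y, B) = (2*B + 2*Y)/(2*B) (u(Y, B) = (Y + ((B + Y) + B))/((2*B)) = (Y + (Y + 2*B))*(1/(2*B)) = (2*B + 2*Y)*(1/(2*B)) = (2*B + 2*Y)/(2*B))
1/(V((3 + 0)**2*(-6)) + u(93, 57)) = 1/((3 + 0)**2*(-6) + (57 + 93)/57) = 1/(3**2*(-6) + (1/57)*150) = 1/(9*(-6) + 50/19) = 1/(-54 + 50/19) = 1/(-976/19) = -19/976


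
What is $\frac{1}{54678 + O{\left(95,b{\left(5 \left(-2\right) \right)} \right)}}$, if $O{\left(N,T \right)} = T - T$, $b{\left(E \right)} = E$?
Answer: $\frac{1}{54678} \approx 1.8289 \cdot 10^{-5}$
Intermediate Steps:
$O{\left(N,T \right)} = 0$
$\frac{1}{54678 + O{\left(95,b{\left(5 \left(-2\right) \right)} \right)}} = \frac{1}{54678 + 0} = \frac{1}{54678}$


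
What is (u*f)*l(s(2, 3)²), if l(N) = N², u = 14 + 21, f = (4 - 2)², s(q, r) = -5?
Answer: 87500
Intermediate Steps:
f = 4 (f = 2² = 4)
u = 35
(u*f)*l(s(2, 3)²) = (35*4)*((-5)²)² = 140*25² = 140*625 = 87500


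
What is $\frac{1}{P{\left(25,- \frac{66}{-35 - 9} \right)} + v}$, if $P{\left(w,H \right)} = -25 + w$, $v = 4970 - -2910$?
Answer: $\frac{1}{7880} \approx 0.0001269$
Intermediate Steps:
$v = 7880$ ($v = 4970 + 2910 = 7880$)
$\frac{1}{P{\left(25,- \frac{66}{-35 - 9} \right)} + v} = \frac{1}{\left(-25 + 25\right) + 7880} = \frac{1}{0 + 7880} = \frac{1}{7880}$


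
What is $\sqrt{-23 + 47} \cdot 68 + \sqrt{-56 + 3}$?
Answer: $136 \sqrt{6} + i \sqrt{53} \approx 333.13 + 7.2801 i$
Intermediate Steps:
$\sqrt{-23 + 47} \cdot 68 + \sqrt{-56 + 3} = \sqrt{24} \cdot 68 + \sqrt{-53} = 2 \sqrt{6} \cdot 68 + i \sqrt{53} = 136 \sqrt{6} + i \sqrt{53}$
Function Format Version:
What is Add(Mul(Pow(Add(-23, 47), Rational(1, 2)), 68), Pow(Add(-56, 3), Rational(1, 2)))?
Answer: Add(Mul(136, Pow(6, Rational(1, 2))), Mul(I, Pow(53, Rational(1, 2)))) ≈ Add(333.13, Mul(7.2801, I))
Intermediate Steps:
Add(Mul(Pow(Add(-23, 47), Rational(1, 2)), 68), Pow(Add(-56, 3), Rational(1, 2))) = Add(Mul(Pow(24, Rational(1, 2)), 68), Pow(-53, Rational(1, 2))) = Add(Mul(Mul(2, Pow(6, Rational(1, 2))), 68), Mul(I, Pow(53, Rational(1, 2)))) = Add(Mul(136, Pow(6, Rational(1, 2))), Mul(I, Pow(53, Rational(1, 2))))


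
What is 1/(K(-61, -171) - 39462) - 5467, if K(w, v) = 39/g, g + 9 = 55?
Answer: -9923769517/1815213 ≈ -5467.0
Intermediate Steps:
g = 46 (g = -9 + 55 = 46)
K(w, v) = 39/46
1/(K(-61, -171) - 39462) - 5467 = 1/(39/46 - 39462) - 5467 = 1/(-1815213/46) - 5467 = -46/1815213 - 5467 = -9923769517/1815213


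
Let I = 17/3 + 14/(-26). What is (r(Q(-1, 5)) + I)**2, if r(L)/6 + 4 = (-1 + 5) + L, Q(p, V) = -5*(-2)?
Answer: 6451600/1521 ≈ 4241.7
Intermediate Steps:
Q(p, V) = 10
I = 200/39 (I = 17*(1/3) + 14*(-1/26) = 17/3 - 7/13 = 200/39 ≈ 5.1282)
r(L) = 6*L (r(L) = -24 + 6*((-1 + 5) + L) = -24 + 6*(4 + L) = -24 + (24 + 6*L) = 6*L)
(r(Q(-1, 5)) + I)**2 = (6*10 + 200/39)**2 = (60 + 200/39)**2 = (2540/39)**2 = 6451600/1521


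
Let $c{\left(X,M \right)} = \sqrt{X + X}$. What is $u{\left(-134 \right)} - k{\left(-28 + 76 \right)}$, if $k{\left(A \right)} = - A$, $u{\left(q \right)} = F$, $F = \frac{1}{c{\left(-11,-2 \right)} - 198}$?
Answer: $\frac{85575}{1783} - \frac{i \sqrt{22}}{39226} \approx 47.995 - 0.00011957 i$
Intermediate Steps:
$c{\left(X,M \right)} = \sqrt{2} \sqrt{X}$ ($c{\left(X,M \right)} = \sqrt{2 X} = \sqrt{2} \sqrt{X}$)
$F = \frac{1}{-198 + i \sqrt{22}}$ ($F = \frac{1}{\sqrt{2} \sqrt{-11} - 198} = \frac{1}{\sqrt{2} i \sqrt{11} - 198} = \frac{1}{i \sqrt{22} - 198} = \frac{1}{-198 + i \sqrt{22}} \approx -0.0050477 - 0.0001196 i$)
$u{\left(q \right)} = - \frac{9}{1783} - \frac{i \sqrt{22}}{39226}$
$u{\left(-134 \right)} - k{\left(-28 + 76 \right)} = \left(- \frac{9}{1783} - \frac{i \sqrt{22}}{39226}\right) - - (-28 + 76) = \left(- \frac{9}{1783} - \frac{i \sqrt{22}}{39226}\right) - \left(-1\right) 48 = \left(- \frac{9}{1783} - \frac{i \sqrt{22}}{39226}\right) - -48 = \left(- \frac{9}{1783} - \frac{i \sqrt{22}}{39226}\right) + 48 = \frac{85575}{1783} - \frac{i \sqrt{22}}{39226}$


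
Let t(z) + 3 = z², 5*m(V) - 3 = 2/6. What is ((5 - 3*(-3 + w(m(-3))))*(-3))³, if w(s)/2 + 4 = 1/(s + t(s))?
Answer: -9261000000/4913 ≈ -1.8850e+6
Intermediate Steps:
m(V) = ⅔ (m(V) = ⅗ + (2/6)/5 = ⅗ + (2*(⅙))/5 = ⅗ + (⅕)*(⅓) = ⅗ + 1/15 = ⅔)
t(z) = -3 + z²
w(s) = -8 + 2/(-3 + s + s²) (w(s) = -8 + 2/(s + (-3 + s²)) = -8 + 2/(-3 + s + s²))
((5 - 3*(-3 + w(m(-3))))*(-3))³ = ((5 - 3*(-3 + 2*(13 - 4*⅔ - 4*(⅔)²)/(-3 + ⅔ + (⅔)²)))*(-3))³ = ((5 - 3*(-3 + 2*(13 - 8/3 - 4*4/9)/(-3 + ⅔ + 4/9)))*(-3))³ = ((5 - 3*(-3 + 2*(13 - 8/3 - 16/9)/(-17/9)))*(-3))³ = ((5 - 3*(-3 + 2*(-9/17)*(77/9)))*(-3))³ = ((5 - 3*(-3 - 154/17))*(-3))³ = ((5 - 3*(-205/17))*(-3))³ = ((5 + 615/17)*(-3))³ = ((700/17)*(-3))³ = (-2100/17)³ = -9261000000/4913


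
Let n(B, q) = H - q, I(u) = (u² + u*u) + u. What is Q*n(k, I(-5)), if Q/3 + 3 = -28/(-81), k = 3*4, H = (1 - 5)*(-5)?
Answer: 5375/27 ≈ 199.07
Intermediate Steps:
H = 20 (H = -4*(-5) = 20)
I(u) = u + 2*u² (I(u) = (u² + u²) + u = 2*u² + u = u + 2*u²)
k = 12
n(B, q) = 20 - q
Q = -215/27 (Q = -9 + 3*(-28/(-81)) = -9 + 3*(-28*(-1/81)) = -9 + 3*(28/81) = -9 + 28/27 = -215/27 ≈ -7.9630)
Q*n(k, I(-5)) = -215*(20 - (-5)*(1 + 2*(-5)))/27 = -215*(20 - (-5)*(1 - 10))/27 = -215*(20 - (-5)*(-9))/27 = -215*(20 - 1*45)/27 = -215*(20 - 45)/27 = -215/27*(-25) = 5375/27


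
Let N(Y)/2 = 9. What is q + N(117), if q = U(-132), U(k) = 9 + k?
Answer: -105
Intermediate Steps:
N(Y) = 18 (N(Y) = 2*9 = 18)
q = -123 (q = 9 - 132 = -123)
q + N(117) = -123 + 18 = -105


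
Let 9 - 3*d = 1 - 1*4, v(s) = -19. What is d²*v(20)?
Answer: -304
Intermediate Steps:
d = 4 (d = 3 - (1 - 1*4)/3 = 3 - (1 - 4)/3 = 3 - ⅓*(-3) = 3 + 1 = 4)
d²*v(20) = 4²*(-19) = 16*(-19) = -304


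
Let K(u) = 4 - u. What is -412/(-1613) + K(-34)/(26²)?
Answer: 169903/545194 ≈ 0.31164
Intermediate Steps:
-412/(-1613) + K(-34)/(26²) = -412/(-1613) + (4 - 1*(-34))/(26²) = -412*(-1/1613) + (4 + 34)/676 = 412/1613 + 38*(1/676) = 412/1613 + 19/338 = 169903/545194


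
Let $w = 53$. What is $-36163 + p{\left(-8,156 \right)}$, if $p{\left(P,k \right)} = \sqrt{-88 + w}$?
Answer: $-36163 + i \sqrt{35} \approx -36163.0 + 5.9161 i$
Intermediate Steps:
$p{\left(P,k \right)} = i \sqrt{35}$ ($p{\left(P,k \right)} = \sqrt{-88 + 53} = \sqrt{-35} = i \sqrt{35}$)
$-36163 + p{\left(-8,156 \right)} = -36163 + i \sqrt{35}$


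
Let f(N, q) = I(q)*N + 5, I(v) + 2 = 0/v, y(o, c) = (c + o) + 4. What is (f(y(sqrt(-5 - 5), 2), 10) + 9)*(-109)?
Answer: -218 + 218*I*sqrt(10) ≈ -218.0 + 689.38*I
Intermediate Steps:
y(o, c) = 4 + c + o
I(v) = -2 (I(v) = -2 + 0/v = -2 + 0 = -2)
f(N, q) = 5 - 2*N (f(N, q) = -2*N + 5 = 5 - 2*N)
(f(y(sqrt(-5 - 5), 2), 10) + 9)*(-109) = ((5 - 2*(4 + 2 + sqrt(-5 - 5))) + 9)*(-109) = ((5 - 2*(4 + 2 + sqrt(-10))) + 9)*(-109) = ((5 - 2*(4 + 2 + I*sqrt(10))) + 9)*(-109) = ((5 - 2*(6 + I*sqrt(10))) + 9)*(-109) = ((5 + (-12 - 2*I*sqrt(10))) + 9)*(-109) = ((-7 - 2*I*sqrt(10)) + 9)*(-109) = (2 - 2*I*sqrt(10))*(-109) = -218 + 218*I*sqrt(10)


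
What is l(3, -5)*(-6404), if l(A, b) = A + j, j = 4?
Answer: -44828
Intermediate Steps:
l(A, b) = 4 + A (l(A, b) = A + 4 = 4 + A)
l(3, -5)*(-6404) = (4 + 3)*(-6404) = 7*(-6404) = -44828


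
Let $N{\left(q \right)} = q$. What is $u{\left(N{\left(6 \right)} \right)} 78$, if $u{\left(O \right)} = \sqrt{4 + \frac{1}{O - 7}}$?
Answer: $78 \sqrt{3} \approx 135.1$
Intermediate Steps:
$u{\left(O \right)} = \sqrt{4 + \frac{1}{-7 + O}}$
$u{\left(N{\left(6 \right)} \right)} 78 = \sqrt{\frac{-27 + 4 \cdot 6}{-7 + 6}} \cdot 78 = \sqrt{\frac{-27 + 24}{-1}} \cdot 78 = \sqrt{\left(-1\right) \left(-3\right)} 78 = \sqrt{3} \cdot 78 = 78 \sqrt{3}$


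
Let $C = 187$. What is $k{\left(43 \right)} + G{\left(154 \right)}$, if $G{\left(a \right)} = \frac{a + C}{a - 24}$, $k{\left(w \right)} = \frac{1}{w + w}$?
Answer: $\frac{7364}{2795} \approx 2.6347$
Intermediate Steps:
$k{\left(w \right)} = \frac{1}{2 w}$
$G{\left(a \right)} = \frac{187 + a}{-24 + a}$ ($G{\left(a \right)} = \frac{a + 187}{a - 24} = \frac{187 + a}{-24 + a}$)
$k{\left(43 \right)} + G{\left(154 \right)} = \frac{1}{2 \cdot 43} + \frac{187 + 154}{-24 + 154} = \frac{1}{2} \cdot \frac{1}{43} + \frac{1}{130} \cdot 341 = \frac{1}{86} + \frac{1}{130} \cdot 341 = \frac{1}{86} + \frac{341}{130} = \frac{7364}{2795}$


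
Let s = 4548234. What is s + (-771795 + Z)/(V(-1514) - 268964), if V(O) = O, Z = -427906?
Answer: 1230198435553/270478 ≈ 4.5482e+6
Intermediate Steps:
s + (-771795 + Z)/(V(-1514) - 268964) = 4548234 + (-771795 - 427906)/(-1514 - 268964) = 4548234 - 1199701/(-270478) = 4548234 - 1199701*(-1/270478) = 4548234 + 1199701/270478 = 1230198435553/270478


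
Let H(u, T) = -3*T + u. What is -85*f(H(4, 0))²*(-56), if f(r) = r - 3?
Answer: 4760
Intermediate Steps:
H(u, T) = u - 3*T
f(r) = -3 + r
-85*f(H(4, 0))²*(-56) = -85*(-3 + (4 - 3*0))²*(-56) = -85*(-3 + (4 + 0))²*(-56) = -85*(-3 + 4)²*(-56) = -85*1²*(-56) = -85*1*(-56) = -85*(-56) = 4760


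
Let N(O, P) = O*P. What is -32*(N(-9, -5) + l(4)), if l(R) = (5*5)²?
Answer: -21440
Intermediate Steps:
l(R) = 625 (l(R) = 25² = 625)
-32*(N(-9, -5) + l(4)) = -32*(-9*(-5) + 625) = -32*(45 + 625) = -32*670 = -21440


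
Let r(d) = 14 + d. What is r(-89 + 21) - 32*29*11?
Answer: -10262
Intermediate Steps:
r(-89 + 21) - 32*29*11 = (14 + (-89 + 21)) - 32*29*11 = (14 - 68) - 928*11 = -54 - 10208 = -10262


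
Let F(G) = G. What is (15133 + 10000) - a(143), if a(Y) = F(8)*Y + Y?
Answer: 23846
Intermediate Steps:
a(Y) = 9*Y (a(Y) = 8*Y + Y = 9*Y)
(15133 + 10000) - a(143) = (15133 + 10000) - 9*143 = 25133 - 1*1287 = 25133 - 1287 = 23846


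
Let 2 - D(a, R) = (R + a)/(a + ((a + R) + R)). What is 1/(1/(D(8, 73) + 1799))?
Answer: 3601/2 ≈ 1800.5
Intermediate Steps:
D(a, R) = 2 - (R + a)/(2*R + 2*a) (D(a, R) = 2 - (R + a)/(a + ((a + R) + R)) = 2 - (R + a)/(a + ((R + a) + R)) = 2 - (R + a)/(a + (a + 2*R)) = 2 - (R + a)/(2*R + 2*a))
1/(1/(D(8, 73) + 1799)) = 1/(1/(3/2 + 1799)) = 1/(1/(3601/2)) = 1/(2/3601) = 3601/2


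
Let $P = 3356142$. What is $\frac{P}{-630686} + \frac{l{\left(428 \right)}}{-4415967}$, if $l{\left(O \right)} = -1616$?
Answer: $- \frac{7409796565369}{1392544281681} \approx -5.321$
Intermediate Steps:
$\frac{P}{-630686} + \frac{l{\left(428 \right)}}{-4415967} = \frac{3356142}{-630686} - \frac{1616}{-4415967} = 3356142 \left(- \frac{1}{630686}\right) - - \frac{1616}{4415967} = - \frac{1678071}{315343} + \frac{1616}{4415967} = - \frac{7409796565369}{1392544281681}$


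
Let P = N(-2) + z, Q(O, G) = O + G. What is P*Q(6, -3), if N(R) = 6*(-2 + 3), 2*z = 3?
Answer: 45/2 ≈ 22.500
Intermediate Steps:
z = 3/2 (z = (1/2)*3 = 3/2 ≈ 1.5000)
N(R) = 6 (N(R) = 6*1 = 6)
Q(O, G) = G + O
P = 15/2 (P = 6 + 3/2 = 15/2 ≈ 7.5000)
P*Q(6, -3) = 15*(-3 + 6)/2 = (15/2)*3 = 45/2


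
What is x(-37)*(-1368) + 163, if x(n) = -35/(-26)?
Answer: -21821/13 ≈ -1678.5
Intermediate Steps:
x(n) = 35/26 (x(n) = -35*(-1/26) = 35/26)
x(-37)*(-1368) + 163 = (35/26)*(-1368) + 163 = -23940/13 + 163 = -21821/13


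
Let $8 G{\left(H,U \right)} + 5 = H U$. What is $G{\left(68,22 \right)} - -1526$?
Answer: $\frac{13699}{8} \approx 1712.4$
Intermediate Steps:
$G{\left(H,U \right)} = - \frac{5}{8} + \frac{H U}{8}$
$G{\left(68,22 \right)} - -1526 = \left(- \frac{5}{8} + \frac{1}{8} \cdot 68 \cdot 22\right) - -1526 = \left(- \frac{5}{8} + 187\right) + 1526 = \frac{1491}{8} + 1526 = \frac{13699}{8}$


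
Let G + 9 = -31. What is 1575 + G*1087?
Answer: -41905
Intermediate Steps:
G = -40 (G = -9 - 31 = -40)
1575 + G*1087 = 1575 - 40*1087 = 1575 - 43480 = -41905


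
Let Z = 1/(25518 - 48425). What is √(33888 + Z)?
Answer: √17782072210405/22907 ≈ 184.09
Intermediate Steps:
Z = -1/22907 (Z = 1/(-22907) = -1/22907 ≈ -4.3655e-5)
√(33888 + Z) = √(33888 - 1/22907) = √(776272415/22907) = √17782072210405/22907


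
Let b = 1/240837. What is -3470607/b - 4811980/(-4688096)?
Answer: -979636937897818421/1172024 ≈ -8.3585e+11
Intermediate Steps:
b = 1/240837 ≈ 4.1522e-6
-3470607/b - 4811980/(-4688096) = -3470607/1/240837 - 4811980/(-4688096) = -3470607*240837 - 4811980*(-1/4688096) = -835850578059 + 1202995/1172024 = -979636937897818421/1172024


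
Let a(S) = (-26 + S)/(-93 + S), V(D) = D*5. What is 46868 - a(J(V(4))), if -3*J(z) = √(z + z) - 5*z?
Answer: 499942282/10667 - 134*√10/10667 ≈ 46868.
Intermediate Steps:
V(D) = 5*D
J(z) = 5*z/3 - √2*√z/3 (J(z) = -(√(z + z) - 5*z)/3 = -(√(2*z) - 5*z)/3 = -(√2*√z - 5*z)/3 = -(-5*z + √2*√z)/3 = 5*z/3 - √2*√z/3)
a(S) = (-26 + S)/(-93 + S)
46868 - a(J(V(4))) = 46868 - (-26 + (5*(5*4)/3 - √2*√(5*4)/3))/(-93 + (5*(5*4)/3 - √2*√(5*4)/3)) = 46868 - (-26 + ((5/3)*20 - √2*√20/3))/(-93 + ((5/3)*20 - √2*√20/3)) = 46868 - (-26 + (100/3 - √2*2*√5/3))/(-93 + (100/3 - √2*2*√5/3)) = 46868 - (-26 + (100/3 - 2*√10/3))/(-93 + (100/3 - 2*√10/3)) = 46868 - (22/3 - 2*√10/3)/(-179/3 - 2*√10/3)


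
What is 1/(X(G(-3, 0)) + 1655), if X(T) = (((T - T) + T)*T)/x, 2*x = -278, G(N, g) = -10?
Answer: 139/229945 ≈ 0.00060449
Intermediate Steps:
x = -139 (x = (1/2)*(-278) = -139)
X(T) = -T**2/139 (X(T) = (((T - T) + T)*T)/(-139) = ((0 + T)*T)*(-1/139) = (T*T)*(-1/139) = T**2*(-1/139) = -T**2/139)
1/(X(G(-3, 0)) + 1655) = 1/(-1/139*(-10)**2 + 1655) = 1/(-1/139*100 + 1655) = 1/(-100/139 + 1655) = 1/(229945/139) = 139/229945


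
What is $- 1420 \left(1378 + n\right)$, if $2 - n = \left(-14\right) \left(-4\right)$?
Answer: $-1880080$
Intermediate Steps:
$n = -54$ ($n = 2 - \left(-14\right) \left(-4\right) = 2 - 56 = -54$)
$- 1420 \left(1378 + n\right) = - 1420 \left(1378 - 54\right) = \left(-1420\right) 1324 = -1880080$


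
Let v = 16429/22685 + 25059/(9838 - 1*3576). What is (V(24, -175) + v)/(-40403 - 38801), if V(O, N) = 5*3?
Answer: -2802143863/11251203037880 ≈ -0.00024905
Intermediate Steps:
V(O, N) = 15
v = 671341813/142053470 (v = 16429*(1/22685) + 25059/(9838 - 3576) = 16429/22685 + 25059/6262 = 671341813/142053470 ≈ 4.7260)
(V(24, -175) + v)/(-40403 - 38801) = (15 + 671341813/142053470)/(-40403 - 38801) = (2802143863/142053470)/(-79204) = (2802143863/142053470)*(-1/79204) = -2802143863/11251203037880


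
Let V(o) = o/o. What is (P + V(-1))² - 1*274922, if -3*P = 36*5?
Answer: -271441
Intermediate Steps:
P = -60 (P = -12*5 = -⅓*180 = -60)
V(o) = 1
(P + V(-1))² - 1*274922 = (-60 + 1)² - 1*274922 = (-59)² - 274922 = 3481 - 274922 = -271441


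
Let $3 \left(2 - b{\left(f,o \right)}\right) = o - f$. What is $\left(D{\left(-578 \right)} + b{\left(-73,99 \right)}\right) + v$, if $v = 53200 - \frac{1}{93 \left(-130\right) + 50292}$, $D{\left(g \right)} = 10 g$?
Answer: $\frac{603141665}{12734} \approx 47365.0$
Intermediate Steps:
$b{\left(f,o \right)} = 2 - \frac{o}{3} + \frac{f}{3}$ ($b{\left(f,o \right)} = 2 - \frac{o - f}{3} = 2 + \left(- \frac{o}{3} + \frac{f}{3}\right) = 2 - \frac{o}{3} + \frac{f}{3}$)
$v = \frac{2032346399}{38202}$ ($v = 53200 - \frac{1}{-12090 + 50292} = 53200 - \frac{1}{38202} = \frac{2032346399}{38202} \approx 53200.0$)
$\left(D{\left(-578 \right)} + b{\left(-73,99 \right)}\right) + v = \left(10 \left(-578\right) + \left(2 - 33 + \frac{1}{3} \left(-73\right)\right)\right) + \frac{2032346399}{38202} = \left(-5780 - \frac{166}{3}\right) + \frac{2032346399}{38202} = - \frac{17506}{3} + \frac{2032346399}{38202} = \frac{603141665}{12734}$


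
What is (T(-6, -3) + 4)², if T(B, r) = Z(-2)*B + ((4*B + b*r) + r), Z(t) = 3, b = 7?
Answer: 3844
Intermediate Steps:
T(B, r) = 7*B + 8*r (T(B, r) = 3*B + ((4*B + 7*r) + r) = 3*B + (4*B + 8*r) = 7*B + 8*r)
(T(-6, -3) + 4)² = ((7*(-6) + 8*(-3)) + 4)² = ((-42 - 24) + 4)² = (-66 + 4)² = (-62)² = 3844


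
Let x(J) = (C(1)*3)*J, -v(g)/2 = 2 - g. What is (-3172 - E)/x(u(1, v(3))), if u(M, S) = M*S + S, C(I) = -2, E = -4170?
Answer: -499/12 ≈ -41.583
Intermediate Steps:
v(g) = -4 + 2*g (v(g) = -2*(2 - g) = -4 + 2*g)
u(M, S) = S + M*S
x(J) = -6*J (x(J) = (-2*3)*J = -6*J)
(-3172 - E)/x(u(1, v(3))) = (-3172 - 1*(-4170))/((-6*(-4 + 2*3)*(1 + 1))) = (-3172 + 4170)/((-6*(-4 + 6)*2)) = 998/((-12*2)) = 998/((-6*4)) = 998/(-24) = 998*(-1/24) = -499/12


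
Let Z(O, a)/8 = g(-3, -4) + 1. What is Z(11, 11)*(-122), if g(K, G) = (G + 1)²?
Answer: -9760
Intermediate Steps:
g(K, G) = (1 + G)²
Z(O, a) = 80 (Z(O, a) = 8*((1 - 4)² + 1) = 8*((-3)² + 1) = 8*(9 + 1) = 8*10 = 80)
Z(11, 11)*(-122) = 80*(-122) = -9760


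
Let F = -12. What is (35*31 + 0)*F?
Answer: -13020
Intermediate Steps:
(35*31 + 0)*F = (35*31 + 0)*(-12) = (1085 + 0)*(-12) = 1085*(-12) = -13020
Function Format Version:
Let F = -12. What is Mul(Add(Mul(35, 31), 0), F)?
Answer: -13020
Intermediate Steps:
Mul(Add(Mul(35, 31), 0), F) = Mul(Add(Mul(35, 31), 0), -12) = Mul(Add(1085, 0), -12) = Mul(1085, -12) = -13020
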